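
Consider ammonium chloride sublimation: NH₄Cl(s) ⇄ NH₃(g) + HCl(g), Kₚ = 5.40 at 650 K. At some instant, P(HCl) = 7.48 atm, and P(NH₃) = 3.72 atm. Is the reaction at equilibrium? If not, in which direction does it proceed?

reverse (toward reactants)

(NH₄Cl is a pure solid — omitted from Qₚ.)
Qₚ = P(NH₃)·P(HCl) = (3.72)·(7.48) = 27.8
Qₚ = 27.8 > Kₚ = 5.40, so the reverse reaction proceeds.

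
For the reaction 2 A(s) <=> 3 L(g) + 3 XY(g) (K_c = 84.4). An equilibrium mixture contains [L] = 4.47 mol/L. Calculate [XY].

[XY] = 0.981 mol/L

(A is a pure solid — omitted from K_c.)
At equilibrium, K_c = [L]³·[XY]³ = 84.4.
(4.47)³·([XY])³ = 84.4
[XY]³ = 0.945 ⇒ [XY] = 0.981 mol/L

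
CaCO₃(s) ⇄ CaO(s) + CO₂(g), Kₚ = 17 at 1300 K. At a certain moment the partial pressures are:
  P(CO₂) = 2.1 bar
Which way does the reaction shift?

toward products

(CaCO₃, CaO are pure solids — omitted from Qₚ.)
Qₚ = P(CO₂) = 2.1
Qₚ = 2.1 < Kₚ = 17, so the forward reaction proceeds.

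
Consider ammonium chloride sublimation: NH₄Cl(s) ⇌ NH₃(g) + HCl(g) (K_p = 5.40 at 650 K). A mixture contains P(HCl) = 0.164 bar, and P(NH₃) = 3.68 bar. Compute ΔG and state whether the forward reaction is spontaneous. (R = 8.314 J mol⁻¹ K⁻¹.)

(NH₄Cl is a pure solid — omitted from Q_p.)
Q_p = P(NH₃)·P(HCl) = (3.68)·(0.164) = 0.604
ΔG = RT ln(Q_p/K_p) = (8.314 J mol⁻¹ K⁻¹)(650 K) × ln(0.604/5.40)
   = (5.404 kJ/mol)(-2.191) = -11.8 kJ/mol
ΔG < 0, so the forward reaction is spontaneous (proceeds forward).

ΔG = -11.8 kJ/mol; the forward reaction is spontaneous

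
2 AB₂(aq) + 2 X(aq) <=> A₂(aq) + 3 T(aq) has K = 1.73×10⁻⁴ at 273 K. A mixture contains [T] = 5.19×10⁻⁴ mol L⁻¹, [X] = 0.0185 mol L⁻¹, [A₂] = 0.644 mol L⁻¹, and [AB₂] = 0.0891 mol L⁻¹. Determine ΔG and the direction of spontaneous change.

ΔG = -3.75 kJ/mol; the forward reaction is spontaneous

Q = [A₂]·[T]³ / ([AB₂]²·[X]²) = (0.644)·(5.19×10⁻⁴)³ / ((0.0891)²·(0.0185)²) = 3.31×10⁻⁵
ΔG = RT ln(Q/K) = (8.314 J mol⁻¹ K⁻¹)(273 K) × ln(3.31×10⁻⁵/1.73×10⁻⁴)
   = (2.270 kJ/mol)(-1.654) = -3.75 kJ/mol
ΔG < 0, so the forward reaction is spontaneous (proceeds forward).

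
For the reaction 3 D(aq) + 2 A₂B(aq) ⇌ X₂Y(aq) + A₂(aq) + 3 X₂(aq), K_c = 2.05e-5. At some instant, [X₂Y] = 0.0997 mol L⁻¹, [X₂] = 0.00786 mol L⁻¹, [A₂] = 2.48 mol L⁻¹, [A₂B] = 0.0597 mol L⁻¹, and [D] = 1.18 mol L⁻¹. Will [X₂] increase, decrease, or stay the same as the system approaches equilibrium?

Q_c = [X₂Y]·[A₂]·[X₂]³ / ([D]³·[A₂B]²) = (0.0997)·(2.48)·(0.00786)³ / ((1.18)³·(0.0597)²) = 2.05e-5
Q_c = 2.05e-5 = K_c; the system is at equilibrium.

stay the same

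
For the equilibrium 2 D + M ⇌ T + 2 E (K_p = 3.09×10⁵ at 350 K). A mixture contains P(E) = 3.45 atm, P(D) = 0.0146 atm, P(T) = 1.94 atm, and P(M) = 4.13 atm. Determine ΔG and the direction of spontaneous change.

ΔG = -7.18 kJ/mol; the forward reaction is spontaneous

Q_p = P(T)·P(E)² / (P(D)²·P(M)) = (1.94)·(3.45)² / ((0.0146)²·(4.13)) = 26200
ΔG = RT ln(Q_p/K_p) = (8.314 J mol⁻¹ K⁻¹)(350 K) × ln(26200/3.09×10⁵)
   = (2.910 kJ/mol)(-2.468) = -7.18 kJ/mol
ΔG < 0, so the forward reaction is spontaneous (proceeds forward).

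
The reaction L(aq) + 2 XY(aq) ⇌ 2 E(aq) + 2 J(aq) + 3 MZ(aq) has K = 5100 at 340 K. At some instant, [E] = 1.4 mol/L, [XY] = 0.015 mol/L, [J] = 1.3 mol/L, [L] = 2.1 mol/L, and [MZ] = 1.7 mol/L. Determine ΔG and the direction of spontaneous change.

Q = [E]²·[J]²·[MZ]³ / ([L]·[XY]²) = (1.4)²·(1.3)²·(1.7)³ / ((2.1)·(0.015)²) = 34400
ΔG = RT ln(Q/K) = (8.314 J mol⁻¹ K⁻¹)(340 K) × ln(34400/5100)
   = (2.827 kJ/mol)(1.909) = 5.40 kJ/mol
ΔG > 0, so the forward reaction is non-spontaneous (proceeds in reverse).

ΔG = 5.40 kJ/mol; the forward reaction is non-spontaneous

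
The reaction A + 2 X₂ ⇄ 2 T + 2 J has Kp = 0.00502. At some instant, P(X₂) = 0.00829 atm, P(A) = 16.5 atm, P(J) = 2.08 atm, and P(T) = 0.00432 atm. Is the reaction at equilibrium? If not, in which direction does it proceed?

Qp = P(T)²·P(J)² / (P(A)·P(X₂)²) = (0.00432)²·(2.08)² / ((16.5)·(0.00829)²) = 0.0712
Qp = 0.0712 > Kp = 0.00502, so the reverse reaction proceeds.

toward reactants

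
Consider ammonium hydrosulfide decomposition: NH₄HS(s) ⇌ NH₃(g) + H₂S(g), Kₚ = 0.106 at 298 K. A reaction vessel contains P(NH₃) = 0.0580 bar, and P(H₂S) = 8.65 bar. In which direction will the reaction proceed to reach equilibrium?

reverse (toward reactants)

(NH₄HS is a pure solid — omitted from Qₚ.)
Qₚ = P(NH₃)·P(H₂S) = (0.0580)·(8.65) = 0.502
Qₚ = 0.502 > Kₚ = 0.106, so the reverse reaction proceeds.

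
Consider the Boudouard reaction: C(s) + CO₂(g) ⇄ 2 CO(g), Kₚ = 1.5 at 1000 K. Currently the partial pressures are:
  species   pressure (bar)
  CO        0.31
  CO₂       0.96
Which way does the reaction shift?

in the forward direction

(C is a pure solid — omitted from Qₚ.)
Qₚ = P(CO)² / P(CO₂) = (0.31)² / (0.96) = 0.10
Qₚ = 0.10 < Kₚ = 1.5, so the forward reaction proceeds.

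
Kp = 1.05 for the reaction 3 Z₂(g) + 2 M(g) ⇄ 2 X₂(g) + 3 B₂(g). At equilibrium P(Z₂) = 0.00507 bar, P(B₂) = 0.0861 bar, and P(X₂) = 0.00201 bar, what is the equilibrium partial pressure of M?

At equilibrium, Kp = P(X₂)²·P(B₂)³ / (P(Z₂)³·P(M)²) = 1.05.
(0.00201)²·(0.0861)³ / ((0.00507)³·(P(M))²) = 1.05
P(M)² = 0.0188 ⇒ P(M) = 0.137 bar

P(M) = 0.137 bar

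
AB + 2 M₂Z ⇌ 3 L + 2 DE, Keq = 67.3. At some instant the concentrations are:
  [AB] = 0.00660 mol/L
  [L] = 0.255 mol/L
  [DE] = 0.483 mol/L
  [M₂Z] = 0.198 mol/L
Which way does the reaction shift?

Q = [L]³·[DE]² / ([AB]·[M₂Z]²) = (0.255)³·(0.483)² / ((0.00660)·(0.198)²) = 14.9
Q = 14.9 < Keq = 67.3, so the forward reaction proceeds.

in the forward direction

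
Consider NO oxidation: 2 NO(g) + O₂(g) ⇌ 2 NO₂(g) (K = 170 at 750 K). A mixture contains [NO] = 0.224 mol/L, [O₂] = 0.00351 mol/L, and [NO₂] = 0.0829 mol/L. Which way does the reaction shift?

Q = [NO₂]² / ([NO]²·[O₂]) = (0.0829)² / ((0.224)²·(0.00351)) = 39.0
Q = 39.0 < K = 170, so the forward reaction proceeds.

toward products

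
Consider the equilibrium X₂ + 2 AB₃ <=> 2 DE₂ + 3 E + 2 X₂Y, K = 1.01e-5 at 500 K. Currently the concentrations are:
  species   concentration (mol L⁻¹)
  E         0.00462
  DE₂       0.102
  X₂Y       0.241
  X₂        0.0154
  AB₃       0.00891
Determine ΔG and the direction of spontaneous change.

ΔG = 6.54 kJ/mol; the forward reaction is non-spontaneous

Q = [DE₂]²·[E]³·[X₂Y]² / ([X₂]·[AB₃]²) = (0.102)²·(0.00462)³·(0.241)² / ((0.0154)·(0.00891)²) = 4.87e-5
ΔG = RT ln(Q/K) = (8.314 J mol⁻¹ K⁻¹)(500 K) × ln(4.87e-5/1.01e-5)
   = (4.157 kJ/mol)(1.573) = 6.54 kJ/mol
ΔG > 0, so the forward reaction is non-spontaneous (proceeds in reverse).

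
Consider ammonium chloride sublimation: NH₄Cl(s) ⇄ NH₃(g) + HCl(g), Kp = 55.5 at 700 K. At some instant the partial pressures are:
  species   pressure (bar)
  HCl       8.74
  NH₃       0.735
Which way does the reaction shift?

(NH₄Cl is a pure solid — omitted from Qp.)
Qp = P(NH₃)·P(HCl) = (0.735)·(8.74) = 6.42
Qp = 6.42 < Kp = 55.5, so the forward reaction proceeds.

toward products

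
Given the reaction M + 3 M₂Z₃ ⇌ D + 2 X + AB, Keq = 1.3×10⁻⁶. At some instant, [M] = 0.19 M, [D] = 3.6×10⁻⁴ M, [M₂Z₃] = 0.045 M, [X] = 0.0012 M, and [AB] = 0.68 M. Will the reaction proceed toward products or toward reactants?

Q = [D]·[X]²·[AB] / ([M]·[M₂Z₃]³) = (3.6×10⁻⁴)·(0.0012)²·(0.68) / ((0.19)·(0.045)³) = 2.0×10⁻⁵
Q = 2.0×10⁻⁵ > Keq = 1.3×10⁻⁶, so the reverse reaction proceeds.

to the left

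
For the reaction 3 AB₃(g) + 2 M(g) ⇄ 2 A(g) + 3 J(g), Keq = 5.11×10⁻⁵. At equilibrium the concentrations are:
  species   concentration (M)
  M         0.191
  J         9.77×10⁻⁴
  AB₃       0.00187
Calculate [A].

At equilibrium, Keq = [A]²·[J]³ / ([AB₃]³·[M]²) = 5.11×10⁻⁵.
([A])²·(9.77×10⁻⁴)³ / ((0.00187)³·(0.191)²) = 5.11×10⁻⁵
[A]² = 1.31×10⁻⁵ ⇒ [A] = 0.00362 M

[A] = 0.00362 M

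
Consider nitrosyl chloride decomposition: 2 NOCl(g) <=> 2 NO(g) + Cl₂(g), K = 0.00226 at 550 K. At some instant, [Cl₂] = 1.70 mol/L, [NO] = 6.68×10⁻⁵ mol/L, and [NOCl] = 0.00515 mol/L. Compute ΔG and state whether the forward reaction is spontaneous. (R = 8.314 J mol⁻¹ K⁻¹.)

Q = [NO]²·[Cl₂] / [NOCl]² = (6.68×10⁻⁵)²·(1.70) / (0.00515)² = 2.86×10⁻⁴
ΔG = RT ln(Q/K) = (8.314 J mol⁻¹ K⁻¹)(550 K) × ln(2.86×10⁻⁴/0.00226)
   = (4.573 kJ/mol)(-2.067) = -9.45 kJ/mol
ΔG < 0, so the forward reaction is spontaneous (proceeds forward).

ΔG = -9.45 kJ/mol; the forward reaction is spontaneous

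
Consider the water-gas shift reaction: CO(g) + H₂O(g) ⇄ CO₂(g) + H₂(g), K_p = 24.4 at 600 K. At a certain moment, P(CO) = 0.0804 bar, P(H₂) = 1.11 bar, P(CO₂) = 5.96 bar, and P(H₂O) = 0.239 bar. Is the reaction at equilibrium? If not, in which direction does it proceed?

Q_p = P(CO₂)·P(H₂) / (P(CO)·P(H₂O)) = (5.96)·(1.11) / ((0.0804)·(0.239)) = 344
Q_p = 344 > K_p = 24.4, so the reverse reaction proceeds.

reverse (toward reactants)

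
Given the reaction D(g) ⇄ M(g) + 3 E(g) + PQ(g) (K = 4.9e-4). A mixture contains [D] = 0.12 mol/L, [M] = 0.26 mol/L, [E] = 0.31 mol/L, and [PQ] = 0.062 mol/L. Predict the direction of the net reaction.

Q = [M]·[E]³·[PQ] / [D] = (0.26)·(0.31)³·(0.062) / (0.12) = 0.0040
Q = 0.0040 > K = 4.9e-4, so the reverse reaction proceeds.

in the reverse direction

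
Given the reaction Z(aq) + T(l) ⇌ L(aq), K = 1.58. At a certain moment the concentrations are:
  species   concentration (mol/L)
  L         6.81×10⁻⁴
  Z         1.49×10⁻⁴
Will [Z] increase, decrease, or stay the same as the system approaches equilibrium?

increase

(T is a pure liquid — omitted from Q.)
Q = [L] / [Z] = (6.81×10⁻⁴) / (1.49×10⁻⁴) = 4.57
Q = 4.57 > K = 1.58: net reverse reaction.
Z is a reactant, so it increases.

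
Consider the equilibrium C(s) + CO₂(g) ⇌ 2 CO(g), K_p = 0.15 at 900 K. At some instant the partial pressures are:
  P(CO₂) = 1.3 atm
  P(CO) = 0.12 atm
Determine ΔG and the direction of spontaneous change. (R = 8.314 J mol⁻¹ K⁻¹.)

ΔG = -19.5 kJ/mol; the forward reaction is spontaneous

(C is a pure solid — omitted from Q_p.)
Q_p = P(CO)² / P(CO₂) = (0.12)² / (1.3) = 0.0111
ΔG = RT ln(Q_p/K_p) = (8.314 J mol⁻¹ K⁻¹)(900 K) × ln(0.0111/0.15)
   = (7.483 kJ/mol)(-2.604) = -19.5 kJ/mol
ΔG < 0, so the forward reaction is spontaneous (proceeds forward).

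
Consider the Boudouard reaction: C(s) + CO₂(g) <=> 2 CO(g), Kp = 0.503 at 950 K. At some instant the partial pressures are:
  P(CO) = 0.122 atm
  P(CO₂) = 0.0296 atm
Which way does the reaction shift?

(C is a pure solid — omitted from Qp.)
Qp = P(CO)² / P(CO₂) = (0.122)² / (0.0296) = 0.503
Qp = 0.503 = Kp, so the system is already at equilibrium.

at equilibrium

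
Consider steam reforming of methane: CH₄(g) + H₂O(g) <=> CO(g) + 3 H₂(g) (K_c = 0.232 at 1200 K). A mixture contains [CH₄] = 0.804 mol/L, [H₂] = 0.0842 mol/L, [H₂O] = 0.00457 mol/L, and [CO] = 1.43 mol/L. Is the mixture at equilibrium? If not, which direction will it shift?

yes, at equilibrium

Q_c = [CO]·[H₂]³ / ([CH₄]·[H₂O]) = (1.43)·(0.0842)³ / ((0.804)·(0.00457)) = 0.232
Q_c = 0.232 = K_c; the system is at equilibrium.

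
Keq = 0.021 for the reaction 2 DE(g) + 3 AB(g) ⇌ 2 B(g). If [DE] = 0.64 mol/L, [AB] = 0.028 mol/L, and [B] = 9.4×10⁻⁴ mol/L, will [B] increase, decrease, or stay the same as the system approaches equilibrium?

decrease

Q = [B]² / ([DE]²·[AB]³) = (9.4×10⁻⁴)² / ((0.64)²·(0.028)³) = 0.098
Q = 0.098 > Keq = 0.021: net reverse reaction.
B is a product, so it decreases.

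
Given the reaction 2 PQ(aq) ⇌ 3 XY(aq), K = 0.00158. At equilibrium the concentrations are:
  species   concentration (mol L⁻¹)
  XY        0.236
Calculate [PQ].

At equilibrium, K = [XY]³ / [PQ]² = 0.00158.
(0.236)³ / ([PQ])² = 0.00158
[PQ]² = 8.32 ⇒ [PQ] = 2.88 mol L⁻¹

[PQ] = 2.88 mol L⁻¹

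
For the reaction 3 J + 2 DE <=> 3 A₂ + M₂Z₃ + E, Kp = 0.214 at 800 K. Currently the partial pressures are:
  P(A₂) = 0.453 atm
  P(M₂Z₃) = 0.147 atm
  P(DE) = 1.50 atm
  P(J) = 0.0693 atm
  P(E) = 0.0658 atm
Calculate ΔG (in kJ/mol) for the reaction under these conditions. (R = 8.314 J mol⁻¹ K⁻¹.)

Qp = P(A₂)³·P(M₂Z₃)·P(E) / (P(J)³·P(DE)²) = (0.453)³·(0.147)·(0.0658) / ((0.0693)³·(1.50)²) = 1.20
ΔG = RT ln(Qp/Kp) = (8.314 J mol⁻¹ K⁻¹)(800 K) × ln(1.20/0.214)
   = (6.651 kJ/mol)(1.724) = 11.5 kJ/mol
ΔG > 0, so the forward reaction is non-spontaneous (proceeds in reverse).

ΔG = 11.5 kJ/mol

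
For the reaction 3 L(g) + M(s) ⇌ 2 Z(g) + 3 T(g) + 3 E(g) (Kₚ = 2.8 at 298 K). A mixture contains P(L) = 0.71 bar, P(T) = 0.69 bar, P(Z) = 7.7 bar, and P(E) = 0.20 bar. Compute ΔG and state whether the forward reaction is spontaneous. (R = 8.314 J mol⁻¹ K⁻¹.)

ΔG = -4.61 kJ/mol; the forward reaction is spontaneous

(M is a pure solid — omitted from Qₚ.)
Qₚ = P(Z)²·P(T)³·P(E)³ / P(L)³ = (7.7)²·(0.69)³·(0.20)³ / (0.71)³ = 0.435
ΔG = RT ln(Qₚ/Kₚ) = (8.314 J mol⁻¹ K⁻¹)(298 K) × ln(0.435/2.8)
   = (2.478 kJ/mol)(-1.862) = -4.61 kJ/mol
ΔG < 0, so the forward reaction is spontaneous (proceeds forward).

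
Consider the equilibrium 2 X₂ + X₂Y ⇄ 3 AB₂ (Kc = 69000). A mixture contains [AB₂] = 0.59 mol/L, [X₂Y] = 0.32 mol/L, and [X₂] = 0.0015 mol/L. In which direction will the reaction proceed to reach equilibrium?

Qc = [AB₂]³ / ([X₂]²·[X₂Y]) = (0.59)³ / ((0.0015)²·(0.32)) = 2.9e5
Qc = 2.9e5 > Kc = 69000, so the reverse reaction proceeds.

reverse (toward reactants)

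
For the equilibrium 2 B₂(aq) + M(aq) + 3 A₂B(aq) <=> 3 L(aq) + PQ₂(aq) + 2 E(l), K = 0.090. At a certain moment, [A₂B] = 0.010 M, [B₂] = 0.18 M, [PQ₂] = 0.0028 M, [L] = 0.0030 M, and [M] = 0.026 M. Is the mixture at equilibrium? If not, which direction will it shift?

(E is a pure liquid — omitted from Q.)
Q = [L]³·[PQ₂] / ([B₂]²·[M]·[A₂B]³) = (0.0030)³·(0.0028) / ((0.18)²·(0.026)·(0.010)³) = 0.090
Q = 0.090 = K; the system is at equilibrium.

yes, at equilibrium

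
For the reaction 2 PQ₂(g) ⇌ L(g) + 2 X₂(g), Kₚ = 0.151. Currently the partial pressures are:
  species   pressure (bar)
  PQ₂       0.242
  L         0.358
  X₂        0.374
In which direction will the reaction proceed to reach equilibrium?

Qₚ = P(L)·P(X₂)² / P(PQ₂)² = (0.358)·(0.374)² / (0.242)² = 0.855
Qₚ = 0.855 > Kₚ = 0.151, so the reverse reaction proceeds.

reverse (toward reactants)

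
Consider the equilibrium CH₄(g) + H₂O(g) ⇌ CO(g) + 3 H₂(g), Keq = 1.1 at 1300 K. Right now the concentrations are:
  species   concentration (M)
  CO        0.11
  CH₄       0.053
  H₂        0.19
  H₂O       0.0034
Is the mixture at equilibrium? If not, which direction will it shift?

no; Q > K, reaction proceeds in reverse

Q = [CO]·[H₂]³ / ([CH₄]·[H₂O]) = (0.11)·(0.19)³ / ((0.053)·(0.0034)) = 4.2
Q = 4.2 > Keq = 1.1: net reverse reaction.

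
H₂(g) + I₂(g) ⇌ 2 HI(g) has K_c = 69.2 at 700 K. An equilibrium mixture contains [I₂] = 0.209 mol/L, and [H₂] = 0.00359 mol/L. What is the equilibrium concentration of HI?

[HI] = 0.228 mol/L

At equilibrium, K_c = [HI]² / ([H₂]·[I₂]) = 69.2.
([HI])² / ((0.00359)·(0.209)) = 69.2
[HI]² = 0.0519 ⇒ [HI] = 0.228 mol/L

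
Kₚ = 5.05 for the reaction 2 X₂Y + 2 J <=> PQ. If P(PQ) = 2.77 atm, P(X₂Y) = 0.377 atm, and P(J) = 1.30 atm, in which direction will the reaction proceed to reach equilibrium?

to the left

Qₚ = P(PQ) / (P(X₂Y)²·P(J)²) = (2.77) / ((0.377)²·(1.30)²) = 11.5
Qₚ = 11.5 > Kₚ = 5.05, so the reverse reaction proceeds.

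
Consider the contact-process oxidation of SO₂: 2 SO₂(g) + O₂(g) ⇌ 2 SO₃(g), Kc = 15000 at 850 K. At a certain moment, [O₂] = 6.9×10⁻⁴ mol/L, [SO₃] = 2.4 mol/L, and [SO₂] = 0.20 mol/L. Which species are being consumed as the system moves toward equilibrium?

SO₃ (products)

Qc = [SO₃]² / ([SO₂]²·[O₂]) = (2.4)² / ((0.20)²·(6.9×10⁻⁴)) = 2.1×10⁵
Qc = 2.1×10⁵ > Kc = 15000: net reverse reaction.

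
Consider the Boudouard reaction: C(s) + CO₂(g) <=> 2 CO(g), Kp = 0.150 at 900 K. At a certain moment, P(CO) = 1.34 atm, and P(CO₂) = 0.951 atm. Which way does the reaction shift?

(C is a pure solid — omitted from Qp.)
Qp = P(CO)² / P(CO₂) = (1.34)² / (0.951) = 1.89
Qp = 1.89 > Kp = 0.150, so the reverse reaction proceeds.

in the reverse direction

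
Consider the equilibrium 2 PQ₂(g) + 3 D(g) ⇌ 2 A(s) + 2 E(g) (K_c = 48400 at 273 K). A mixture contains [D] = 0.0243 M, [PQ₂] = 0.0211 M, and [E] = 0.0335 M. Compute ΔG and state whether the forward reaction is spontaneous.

(A is a pure solid — omitted from Q_c.)
Q_c = [E]² / ([PQ₂]²·[D]³) = (0.0335)² / ((0.0211)²·(0.0243)³) = 1.76×10⁵
ΔG = RT ln(Q_c/K_c) = (8.314 J mol⁻¹ K⁻¹)(273 K) × ln(1.76×10⁵/48400)
   = (2.270 kJ/mol)(1.291) = 2.93 kJ/mol
ΔG > 0, so the forward reaction is non-spontaneous (proceeds in reverse).

ΔG = 2.93 kJ/mol; the forward reaction is non-spontaneous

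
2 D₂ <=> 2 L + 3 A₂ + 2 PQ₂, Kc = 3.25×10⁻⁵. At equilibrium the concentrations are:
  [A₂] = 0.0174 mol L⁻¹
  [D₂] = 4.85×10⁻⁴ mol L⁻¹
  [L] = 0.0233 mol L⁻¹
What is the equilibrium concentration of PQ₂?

At equilibrium, Kc = [L]²·[A₂]³·[PQ₂]² / [D₂]² = 3.25×10⁻⁵.
(0.0233)²·(0.0174)³·([PQ₂])² / (4.85×10⁻⁴)² = 3.25×10⁻⁵
[PQ₂]² = 0.00267 ⇒ [PQ₂] = 0.0517 mol L⁻¹

[PQ₂] = 0.0517 mol L⁻¹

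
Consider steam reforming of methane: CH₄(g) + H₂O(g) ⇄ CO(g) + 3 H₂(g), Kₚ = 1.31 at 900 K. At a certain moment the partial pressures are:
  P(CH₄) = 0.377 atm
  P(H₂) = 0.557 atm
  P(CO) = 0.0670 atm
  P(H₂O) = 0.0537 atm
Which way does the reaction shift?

Qₚ = P(CO)·P(H₂)³ / (P(CH₄)·P(H₂O)) = (0.0670)·(0.557)³ / ((0.377)·(0.0537)) = 0.572
Qₚ = 0.572 < Kₚ = 1.31, so the forward reaction proceeds.

toward products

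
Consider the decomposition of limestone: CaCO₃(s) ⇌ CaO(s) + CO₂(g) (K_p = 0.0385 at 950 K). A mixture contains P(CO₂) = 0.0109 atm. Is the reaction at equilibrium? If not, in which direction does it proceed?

in the forward direction

(CaCO₃, CaO are pure solids — omitted from Q_p.)
Q_p = P(CO₂) = 0.0109
Q_p = 0.0109 < K_p = 0.0385, so the forward reaction proceeds.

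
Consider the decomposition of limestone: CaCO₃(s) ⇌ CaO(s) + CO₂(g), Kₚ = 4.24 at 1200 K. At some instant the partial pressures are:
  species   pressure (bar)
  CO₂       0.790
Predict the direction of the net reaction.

(CaCO₃, CaO are pure solids — omitted from Qₚ.)
Qₚ = P(CO₂) = 0.790
Qₚ = 0.790 < Kₚ = 4.24, so the forward reaction proceeds.

to the right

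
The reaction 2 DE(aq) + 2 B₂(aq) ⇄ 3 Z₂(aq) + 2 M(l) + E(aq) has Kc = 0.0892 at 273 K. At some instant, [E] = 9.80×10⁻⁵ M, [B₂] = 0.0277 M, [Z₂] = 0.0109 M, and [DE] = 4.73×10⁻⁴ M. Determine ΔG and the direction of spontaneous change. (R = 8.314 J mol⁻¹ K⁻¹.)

(M is a pure liquid — omitted from Qc.)
Qc = [Z₂]³·[E] / ([DE]²·[B₂]²) = (0.0109)³·(9.80×10⁻⁵) / ((4.73×10⁻⁴)²·(0.0277)²) = 0.739
ΔG = RT ln(Qc/Kc) = (8.314 J mol⁻¹ K⁻¹)(273 K) × ln(0.739/0.0892)
   = (2.270 kJ/mol)(2.114) = 4.80 kJ/mol
ΔG > 0, so the forward reaction is non-spontaneous (proceeds in reverse).

ΔG = 4.80 kJ/mol; the forward reaction is non-spontaneous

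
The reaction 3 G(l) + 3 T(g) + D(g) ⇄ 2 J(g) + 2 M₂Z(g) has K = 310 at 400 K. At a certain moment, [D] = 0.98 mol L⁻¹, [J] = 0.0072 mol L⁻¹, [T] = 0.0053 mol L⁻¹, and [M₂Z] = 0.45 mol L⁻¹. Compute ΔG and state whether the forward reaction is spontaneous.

ΔG = -4.86 kJ/mol; the forward reaction is spontaneous

(G is a pure liquid — omitted from Q.)
Q = [J]²·[M₂Z]² / ([T]³·[D]) = (0.0072)²·(0.45)² / ((0.0053)³·(0.98)) = 72.0
ΔG = RT ln(Q/K) = (8.314 J mol⁻¹ K⁻¹)(400 K) × ln(72.0/310)
   = (3.326 kJ/mol)(-1.460) = -4.86 kJ/mol
ΔG < 0, so the forward reaction is spontaneous (proceeds forward).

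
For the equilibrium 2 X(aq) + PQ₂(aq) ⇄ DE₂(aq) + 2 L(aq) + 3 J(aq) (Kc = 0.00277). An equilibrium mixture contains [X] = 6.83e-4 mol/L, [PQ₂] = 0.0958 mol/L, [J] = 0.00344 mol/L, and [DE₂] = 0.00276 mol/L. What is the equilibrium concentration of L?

[L] = 1.05 mol/L

At equilibrium, Kc = [DE₂]·[L]²·[J]³ / ([X]²·[PQ₂]) = 0.00277.
(0.00276)·([L])²·(0.00344)³ / ((6.83e-4)²·(0.0958)) = 0.00277
[L]² = 1.10 ⇒ [L] = 1.05 mol/L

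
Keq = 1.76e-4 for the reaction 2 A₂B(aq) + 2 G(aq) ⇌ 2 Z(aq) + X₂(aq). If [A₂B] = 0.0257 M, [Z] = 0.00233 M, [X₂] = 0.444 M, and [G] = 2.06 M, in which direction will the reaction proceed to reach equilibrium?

to the left

Q = [Z]²·[X₂] / ([A₂B]²·[G]²) = (0.00233)²·(0.444) / ((0.0257)²·(2.06)²) = 8.60e-4
Q = 8.60e-4 > Keq = 1.76e-4, so the reverse reaction proceeds.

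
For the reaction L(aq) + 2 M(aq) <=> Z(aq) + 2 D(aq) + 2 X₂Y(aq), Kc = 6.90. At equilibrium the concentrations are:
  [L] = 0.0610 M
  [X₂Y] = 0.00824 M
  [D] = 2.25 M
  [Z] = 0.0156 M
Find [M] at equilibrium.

At equilibrium, Kc = [Z]·[D]²·[X₂Y]² / ([L]·[M]²) = 6.90.
(0.0156)·(2.25)²·(0.00824)² / ((0.0610)·([M])²) = 6.90
[M]² = 1.27×10⁻⁵ ⇒ [M] = 0.00357 M

[M] = 0.00357 M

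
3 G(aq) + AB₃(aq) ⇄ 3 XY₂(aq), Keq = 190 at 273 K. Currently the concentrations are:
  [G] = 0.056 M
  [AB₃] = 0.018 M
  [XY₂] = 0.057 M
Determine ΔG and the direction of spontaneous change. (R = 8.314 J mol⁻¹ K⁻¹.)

Q = [XY₂]³ / ([G]³·[AB₃]) = (0.057)³ / ((0.056)³·(0.018)) = 58.6
ΔG = RT ln(Q/Keq) = (8.314 J mol⁻¹ K⁻¹)(273 K) × ln(58.6/190)
   = (2.270 kJ/mol)(-1.176) = -2.67 kJ/mol
ΔG < 0, so the forward reaction is spontaneous (proceeds forward).

ΔG = -2.67 kJ/mol; the forward reaction is spontaneous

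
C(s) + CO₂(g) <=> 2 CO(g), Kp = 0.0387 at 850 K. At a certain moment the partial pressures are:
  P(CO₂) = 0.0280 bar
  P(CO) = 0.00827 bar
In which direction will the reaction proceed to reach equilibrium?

(C is a pure solid — omitted from Qp.)
Qp = P(CO)² / P(CO₂) = (0.00827)² / (0.0280) = 0.00244
Qp = 0.00244 < Kp = 0.0387, so the forward reaction proceeds.

toward products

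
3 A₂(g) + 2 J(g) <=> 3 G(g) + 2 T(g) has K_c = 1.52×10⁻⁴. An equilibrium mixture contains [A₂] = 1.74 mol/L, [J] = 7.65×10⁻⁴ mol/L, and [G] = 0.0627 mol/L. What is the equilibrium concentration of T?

[T] = 0.00138 mol/L

At equilibrium, K_c = [G]³·[T]² / ([A₂]³·[J]²) = 1.52×10⁻⁴.
(0.0627)³·([T])² / ((1.74)³·(7.65×10⁻⁴)²) = 1.52×10⁻⁴
[T]² = 1.90×10⁻⁶ ⇒ [T] = 0.00138 mol/L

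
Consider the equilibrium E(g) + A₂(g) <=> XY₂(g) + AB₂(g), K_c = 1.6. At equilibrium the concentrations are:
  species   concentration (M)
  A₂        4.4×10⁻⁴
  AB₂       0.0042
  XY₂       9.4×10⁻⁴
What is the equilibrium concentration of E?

[E] = 0.0056 M

At equilibrium, K_c = [XY₂]·[AB₂] / ([E]·[A₂]) = 1.6.
(9.4×10⁻⁴)·(0.0042) / (([E])·(4.4×10⁻⁴)) = 1.6
[E] = 0.00561 = 0.0056 M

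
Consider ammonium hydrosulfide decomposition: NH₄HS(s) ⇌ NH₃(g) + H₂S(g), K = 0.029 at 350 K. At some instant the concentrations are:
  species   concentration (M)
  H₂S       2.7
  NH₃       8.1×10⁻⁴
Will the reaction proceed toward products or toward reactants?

(NH₄HS is a pure solid — omitted from Q.)
Q = [NH₃]·[H₂S] = (8.1×10⁻⁴)·(2.7) = 0.0022
Q = 0.0022 < K = 0.029, so the forward reaction proceeds.

toward products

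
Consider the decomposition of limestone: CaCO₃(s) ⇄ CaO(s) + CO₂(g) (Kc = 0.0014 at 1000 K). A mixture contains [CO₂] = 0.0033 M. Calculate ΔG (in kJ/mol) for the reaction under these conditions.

(CaCO₃, CaO are pure solids — omitted from Qc.)
Qc = [CO₂] = 0.00330
ΔG = RT ln(Qc/Kc) = (8.314 J mol⁻¹ K⁻¹)(1000 K) × ln(0.00330/0.0014)
   = (8.314 kJ/mol)(0.8575) = 7.13 kJ/mol
ΔG > 0, so the forward reaction is non-spontaneous (proceeds in reverse).

ΔG = 7.13 kJ/mol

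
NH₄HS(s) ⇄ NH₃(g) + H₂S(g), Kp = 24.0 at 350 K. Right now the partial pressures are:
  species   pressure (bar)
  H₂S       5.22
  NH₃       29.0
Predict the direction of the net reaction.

(NH₄HS is a pure solid — omitted from Qp.)
Qp = P(NH₃)·P(H₂S) = (29.0)·(5.22) = 151
Qp = 151 > Kp = 24.0, so the reverse reaction proceeds.

toward reactants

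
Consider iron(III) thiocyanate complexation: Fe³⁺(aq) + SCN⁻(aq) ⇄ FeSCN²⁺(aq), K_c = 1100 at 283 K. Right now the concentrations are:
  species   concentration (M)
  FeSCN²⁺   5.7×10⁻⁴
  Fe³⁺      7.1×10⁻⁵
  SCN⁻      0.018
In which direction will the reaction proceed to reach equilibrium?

Q_c = [FeSCN²⁺] / ([Fe³⁺]·[SCN⁻]) = (5.7×10⁻⁴) / ((7.1×10⁻⁵)·(0.018)) = 450
Q_c = 450 < K_c = 1100, so the forward reaction proceeds.

in the forward direction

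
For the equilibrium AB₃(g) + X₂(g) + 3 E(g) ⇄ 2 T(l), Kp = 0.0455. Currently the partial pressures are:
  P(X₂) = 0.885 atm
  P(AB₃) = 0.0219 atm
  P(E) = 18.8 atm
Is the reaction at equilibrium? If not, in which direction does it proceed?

toward products

(T is a pure liquid — omitted from Qp.)
Qp = 1 / (P(AB₃)·P(X₂)·P(E)³) = 1 / ((0.0219)·(0.885)·(18.8)³) = 0.00776
Qp = 0.00776 < Kp = 0.0455, so the forward reaction proceeds.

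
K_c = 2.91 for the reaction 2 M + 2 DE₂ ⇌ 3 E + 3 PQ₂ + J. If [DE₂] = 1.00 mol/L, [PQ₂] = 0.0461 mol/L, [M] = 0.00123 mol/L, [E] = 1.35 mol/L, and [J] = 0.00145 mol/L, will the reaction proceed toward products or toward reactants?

toward products

Q_c = [E]³·[PQ₂]³·[J] / ([M]²·[DE₂]²) = (1.35)³·(0.0461)³·(0.00145) / ((0.00123)²·(1.00)²) = 0.231
Q_c = 0.231 < K_c = 2.91, so the forward reaction proceeds.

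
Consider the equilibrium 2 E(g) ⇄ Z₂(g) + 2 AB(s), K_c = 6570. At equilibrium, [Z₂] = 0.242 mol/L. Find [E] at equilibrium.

[E] = 0.00607 mol/L

(AB is a pure solid — omitted from K_c.)
At equilibrium, K_c = [Z₂] / [E]² = 6570.
(0.242) / ([E])² = 6570
[E]² = 3.68×10⁻⁵ ⇒ [E] = 0.00607 mol/L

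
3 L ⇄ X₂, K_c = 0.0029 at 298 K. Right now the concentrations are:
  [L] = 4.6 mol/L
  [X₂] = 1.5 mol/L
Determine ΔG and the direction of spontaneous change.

Q_c = [X₂] / [L]³ = (1.5) / (4.6)³ = 0.0154
ΔG = RT ln(Q_c/K_c) = (8.314 J mol⁻¹ K⁻¹)(298 K) × ln(0.0154/0.0029)
   = (2.478 kJ/mol)(1.670) = 4.14 kJ/mol
ΔG > 0, so the forward reaction is non-spontaneous (proceeds in reverse).

ΔG = 4.14 kJ/mol; the forward reaction is non-spontaneous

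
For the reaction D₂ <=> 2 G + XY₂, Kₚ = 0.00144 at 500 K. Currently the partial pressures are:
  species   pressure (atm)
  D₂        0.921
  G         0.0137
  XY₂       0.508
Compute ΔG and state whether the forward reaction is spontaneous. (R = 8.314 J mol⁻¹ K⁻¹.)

Qₚ = P(G)²·P(XY₂) / P(D₂) = (0.0137)²·(0.508) / (0.921) = 1.04×10⁻⁴
ΔG = RT ln(Qₚ/Kₚ) = (8.314 J mol⁻¹ K⁻¹)(500 K) × ln(1.04×10⁻⁴/0.00144)
   = (4.157 kJ/mol)(-2.628) = -10.9 kJ/mol
ΔG < 0, so the forward reaction is spontaneous (proceeds forward).

ΔG = -10.9 kJ/mol; the forward reaction is spontaneous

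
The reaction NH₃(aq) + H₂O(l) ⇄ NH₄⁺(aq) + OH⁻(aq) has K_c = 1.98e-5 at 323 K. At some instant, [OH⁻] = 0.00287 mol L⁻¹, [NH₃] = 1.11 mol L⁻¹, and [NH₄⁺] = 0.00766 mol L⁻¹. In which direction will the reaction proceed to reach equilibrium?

(H₂O is a pure liquid — omitted from Q_c.)
Q_c = [NH₄⁺]·[OH⁻] / [NH₃] = (0.00766)·(0.00287) / (1.11) = 1.98e-5
Q_c = 1.98e-5 = K_c, so the system is already at equilibrium.

no net change (already at equilibrium)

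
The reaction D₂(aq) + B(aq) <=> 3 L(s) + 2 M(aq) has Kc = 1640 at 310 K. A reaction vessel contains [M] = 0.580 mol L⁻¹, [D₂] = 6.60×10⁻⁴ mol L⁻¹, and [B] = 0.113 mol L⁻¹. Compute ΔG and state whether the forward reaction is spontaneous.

ΔG = 2.61 kJ/mol; the forward reaction is non-spontaneous

(L is a pure solid — omitted from Qc.)
Qc = [M]² / ([D₂]·[B]) = (0.580)² / ((6.60×10⁻⁴)·(0.113)) = 4510
ΔG = RT ln(Qc/Kc) = (8.314 J mol⁻¹ K⁻¹)(310 K) × ln(4510/1640)
   = (2.577 kJ/mol)(1.012) = 2.61 kJ/mol
ΔG > 0, so the forward reaction is non-spontaneous (proceeds in reverse).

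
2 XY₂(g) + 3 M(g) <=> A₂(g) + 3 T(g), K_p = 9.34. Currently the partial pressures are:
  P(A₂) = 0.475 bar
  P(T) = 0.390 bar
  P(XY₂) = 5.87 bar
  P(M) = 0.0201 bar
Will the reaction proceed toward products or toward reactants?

Q_p = P(A₂)·P(T)³ / (P(XY₂)²·P(M)³) = (0.475)·(0.390)³ / ((5.87)²·(0.0201)³) = 101
Q_p = 101 > K_p = 9.34, so the reverse reaction proceeds.

in the reverse direction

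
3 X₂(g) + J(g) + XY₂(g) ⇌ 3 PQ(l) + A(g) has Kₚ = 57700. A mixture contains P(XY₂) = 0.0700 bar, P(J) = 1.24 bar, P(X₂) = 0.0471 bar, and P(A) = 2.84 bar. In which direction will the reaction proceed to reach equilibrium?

reverse (toward reactants)

(PQ is a pure liquid — omitted from Qₚ.)
Qₚ = P(A) / (P(X₂)³·P(J)·P(XY₂)) = (2.84) / ((0.0471)³·(1.24)·(0.0700)) = 3.13×10⁵
Qₚ = 3.13×10⁵ > Kₚ = 57700, so the reverse reaction proceeds.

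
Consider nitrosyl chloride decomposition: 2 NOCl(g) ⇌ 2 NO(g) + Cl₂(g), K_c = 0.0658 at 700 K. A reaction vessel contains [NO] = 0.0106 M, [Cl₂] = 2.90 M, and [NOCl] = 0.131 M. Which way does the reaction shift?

Q_c = [NO]²·[Cl₂] / [NOCl]² = (0.0106)²·(2.90) / (0.131)² = 0.0190
Q_c = 0.0190 < K_c = 0.0658, so the forward reaction proceeds.

toward products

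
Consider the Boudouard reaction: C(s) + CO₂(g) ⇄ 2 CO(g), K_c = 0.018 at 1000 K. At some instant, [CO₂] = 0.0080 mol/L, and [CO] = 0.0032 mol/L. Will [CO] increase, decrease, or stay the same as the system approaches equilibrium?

(C is a pure solid — omitted from Q_c.)
Q_c = [CO]² / [CO₂] = (0.0032)² / (0.0080) = 0.0013
Q_c = 0.0013 < K_c = 0.018: net forward reaction.
CO is a product, so it increases.

increase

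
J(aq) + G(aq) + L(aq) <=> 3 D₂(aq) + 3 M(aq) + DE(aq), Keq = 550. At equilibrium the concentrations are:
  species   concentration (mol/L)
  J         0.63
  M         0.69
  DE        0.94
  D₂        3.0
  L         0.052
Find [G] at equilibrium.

At equilibrium, Keq = [D₂]³·[M]³·[DE] / ([J]·[G]·[L]) = 550.
(3.0)³·(0.69)³·(0.94) / ((0.63)·([G])·(0.052)) = 550
[G] = 0.463 = 0.46 mol/L

[G] = 0.46 mol/L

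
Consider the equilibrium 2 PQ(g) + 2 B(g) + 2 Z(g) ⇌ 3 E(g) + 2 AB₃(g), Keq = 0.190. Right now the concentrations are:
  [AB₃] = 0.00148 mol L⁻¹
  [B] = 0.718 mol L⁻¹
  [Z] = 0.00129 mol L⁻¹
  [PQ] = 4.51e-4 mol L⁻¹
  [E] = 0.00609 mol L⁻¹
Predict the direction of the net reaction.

Q = [E]³·[AB₃]² / ([PQ]²·[B]²·[Z]²) = (0.00609)³·(0.00148)² / ((4.51e-4)²·(0.718)²·(0.00129)²) = 2.84
Q = 2.84 > Keq = 0.190, so the reverse reaction proceeds.

toward reactants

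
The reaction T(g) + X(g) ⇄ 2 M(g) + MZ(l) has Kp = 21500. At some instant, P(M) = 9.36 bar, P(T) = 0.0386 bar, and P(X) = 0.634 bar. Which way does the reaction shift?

in the forward direction

(MZ is a pure liquid — omitted from Qp.)
Qp = P(M)² / (P(T)·P(X)) = (9.36)² / ((0.0386)·(0.634)) = 3580
Qp = 3580 < Kp = 21500, so the forward reaction proceeds.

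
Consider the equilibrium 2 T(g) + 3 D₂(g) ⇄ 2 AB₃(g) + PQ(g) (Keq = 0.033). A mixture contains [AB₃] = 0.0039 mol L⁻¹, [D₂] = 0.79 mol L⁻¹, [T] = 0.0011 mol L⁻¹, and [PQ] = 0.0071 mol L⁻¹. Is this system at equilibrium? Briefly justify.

no; Q > K, reaction proceeds in reverse

Q = [AB₃]²·[PQ] / ([T]²·[D₂]³) = (0.0039)²·(0.0071) / ((0.0011)²·(0.79)³) = 0.18
Q = 0.18 > Keq = 0.033: net reverse reaction.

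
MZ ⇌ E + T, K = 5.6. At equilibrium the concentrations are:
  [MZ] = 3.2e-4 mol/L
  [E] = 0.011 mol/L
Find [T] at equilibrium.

[T] = 0.16 mol/L

At equilibrium, K = [E]·[T] / [MZ] = 5.6.
(0.011)·([T]) / (3.2e-4) = 5.6
[T] = 0.163 = 0.16 mol/L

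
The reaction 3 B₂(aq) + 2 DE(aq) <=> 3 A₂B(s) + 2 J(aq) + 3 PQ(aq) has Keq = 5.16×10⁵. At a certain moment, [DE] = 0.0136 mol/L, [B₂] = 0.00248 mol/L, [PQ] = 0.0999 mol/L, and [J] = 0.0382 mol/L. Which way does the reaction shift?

neither direction; the system is at equilibrium

(A₂B is a pure solid — omitted from Q.)
Q = [J]²·[PQ]³ / ([B₂]³·[DE]²) = (0.0382)²·(0.0999)³ / ((0.00248)³·(0.0136)²) = 5.16×10⁵
Q = 5.16×10⁵ = Keq, so the system is already at equilibrium.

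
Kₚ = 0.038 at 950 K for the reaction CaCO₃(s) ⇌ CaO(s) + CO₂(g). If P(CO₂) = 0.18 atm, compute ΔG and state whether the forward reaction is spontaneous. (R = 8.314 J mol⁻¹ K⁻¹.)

(CaCO₃, CaO are pure solids — omitted from Qₚ.)
Qₚ = P(CO₂) = 0.180
ΔG = RT ln(Qₚ/Kₚ) = (8.314 J mol⁻¹ K⁻¹)(950 K) × ln(0.180/0.038)
   = (7.898 kJ/mol)(1.555) = 12.3 kJ/mol
ΔG > 0, so the forward reaction is non-spontaneous (proceeds in reverse).

ΔG = 12.3 kJ/mol; the forward reaction is non-spontaneous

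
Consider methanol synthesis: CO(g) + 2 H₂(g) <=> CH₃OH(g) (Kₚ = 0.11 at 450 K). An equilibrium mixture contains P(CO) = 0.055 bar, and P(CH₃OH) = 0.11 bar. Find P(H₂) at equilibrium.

At equilibrium, Kₚ = P(CH₃OH) / (P(CO)·P(H₂)²) = 0.11.
(0.11) / ((0.055)·(P(H₂))²) = 0.11
P(H₂)² = 18.2 ⇒ P(H₂) = 4.3 bar

P(H₂) = 4.3 bar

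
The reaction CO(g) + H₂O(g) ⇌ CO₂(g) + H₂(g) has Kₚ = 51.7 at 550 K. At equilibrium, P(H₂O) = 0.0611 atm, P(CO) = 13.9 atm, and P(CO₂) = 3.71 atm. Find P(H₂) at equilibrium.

P(H₂) = 11.8 atm

At equilibrium, Kₚ = P(CO₂)·P(H₂) / (P(CO)·P(H₂O)) = 51.7.
(3.71)·(P(H₂)) / ((13.9)·(0.0611)) = 51.7
P(H₂) = 11.8 atm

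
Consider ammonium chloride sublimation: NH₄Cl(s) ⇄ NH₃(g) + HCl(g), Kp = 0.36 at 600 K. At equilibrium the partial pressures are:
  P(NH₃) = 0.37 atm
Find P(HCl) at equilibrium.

P(HCl) = 0.97 atm

(NH₄Cl is a pure solid — omitted from Kp.)
At equilibrium, Kp = P(NH₃)·P(HCl) = 0.36.
(0.37)·(P(HCl)) = 0.36
P(HCl) = 0.973 = 0.97 atm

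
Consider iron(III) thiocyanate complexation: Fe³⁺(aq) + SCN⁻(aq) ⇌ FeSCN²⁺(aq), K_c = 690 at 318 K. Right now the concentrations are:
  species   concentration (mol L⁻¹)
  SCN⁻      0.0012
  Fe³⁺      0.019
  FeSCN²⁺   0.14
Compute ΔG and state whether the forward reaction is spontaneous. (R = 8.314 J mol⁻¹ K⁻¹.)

ΔG = 5.78 kJ/mol; the forward reaction is non-spontaneous

Q_c = [FeSCN²⁺] / ([Fe³⁺]·[SCN⁻]) = (0.14) / ((0.019)·(0.0012)) = 6140
ΔG = RT ln(Q_c/K_c) = (8.314 J mol⁻¹ K⁻¹)(318 K) × ln(6140/690)
   = (2.644 kJ/mol)(2.186) = 5.78 kJ/mol
ΔG > 0, so the forward reaction is non-spontaneous (proceeds in reverse).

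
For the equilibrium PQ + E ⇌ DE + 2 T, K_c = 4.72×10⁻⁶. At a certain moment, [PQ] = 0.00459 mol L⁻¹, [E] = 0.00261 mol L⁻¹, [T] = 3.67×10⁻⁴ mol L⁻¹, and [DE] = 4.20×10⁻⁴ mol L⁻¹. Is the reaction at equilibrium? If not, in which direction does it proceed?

Q_c = [DE]·[T]² / ([PQ]·[E]) = (4.20×10⁻⁴)·(3.67×10⁻⁴)² / ((0.00459)·(0.00261)) = 4.72×10⁻⁶
Q_c = 4.72×10⁻⁶ = K_c, so the system is already at equilibrium.

neither direction; the system is at equilibrium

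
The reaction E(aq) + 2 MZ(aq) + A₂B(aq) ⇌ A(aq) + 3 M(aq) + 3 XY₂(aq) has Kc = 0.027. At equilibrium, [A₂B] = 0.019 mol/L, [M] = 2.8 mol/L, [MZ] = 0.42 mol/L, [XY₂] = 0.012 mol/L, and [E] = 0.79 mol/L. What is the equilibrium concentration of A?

At equilibrium, Kc = [A]·[M]³·[XY₂]³ / ([E]·[MZ]²·[A₂B]) = 0.027.
([A])·(2.8)³·(0.012)³ / ((0.79)·(0.42)²·(0.019)) = 0.027
[A] = 1.88 = 1.9 mol/L

[A] = 1.9 mol/L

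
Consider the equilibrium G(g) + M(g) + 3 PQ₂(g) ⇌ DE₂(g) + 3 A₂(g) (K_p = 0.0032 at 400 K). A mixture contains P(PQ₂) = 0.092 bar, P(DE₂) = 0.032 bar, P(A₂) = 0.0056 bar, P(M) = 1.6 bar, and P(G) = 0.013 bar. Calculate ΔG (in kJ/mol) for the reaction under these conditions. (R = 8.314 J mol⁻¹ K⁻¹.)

Q_p = P(DE₂)·P(A₂)³ / (P(G)·P(M)·P(PQ₂)³) = (0.032)·(0.0056)³ / ((0.013)·(1.6)·(0.092)³) = 3.47e-4
ΔG = RT ln(Q_p/K_p) = (8.314 J mol⁻¹ K⁻¹)(400 K) × ln(3.47e-4/0.0032)
   = (3.326 kJ/mol)(-2.222) = -7.39 kJ/mol
ΔG < 0, so the forward reaction is spontaneous (proceeds forward).

ΔG = -7.39 kJ/mol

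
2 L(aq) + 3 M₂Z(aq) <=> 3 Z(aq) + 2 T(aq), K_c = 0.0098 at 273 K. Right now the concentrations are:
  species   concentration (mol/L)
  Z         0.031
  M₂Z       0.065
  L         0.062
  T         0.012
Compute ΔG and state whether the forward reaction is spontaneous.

Q_c = [Z]³·[T]² / ([L]²·[M₂Z]³) = (0.031)³·(0.012)² / ((0.062)²·(0.065)³) = 0.00406
ΔG = RT ln(Q_c/K_c) = (8.314 J mol⁻¹ K⁻¹)(273 K) × ln(0.00406/0.0098)
   = (2.270 kJ/mol)(-0.8812) = -2.00 kJ/mol
ΔG < 0, so the forward reaction is spontaneous (proceeds forward).

ΔG = -2.00 kJ/mol; the forward reaction is spontaneous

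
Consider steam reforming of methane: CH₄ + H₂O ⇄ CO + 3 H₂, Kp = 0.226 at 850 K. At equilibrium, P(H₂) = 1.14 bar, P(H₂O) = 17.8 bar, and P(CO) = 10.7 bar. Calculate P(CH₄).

At equilibrium, Kp = P(CO)·P(H₂)³ / (P(CH₄)·P(H₂O)) = 0.226.
(10.7)·(1.14)³ / ((P(CH₄))·(17.8)) = 0.226
P(CH₄) = 3.94 bar

P(CH₄) = 3.94 bar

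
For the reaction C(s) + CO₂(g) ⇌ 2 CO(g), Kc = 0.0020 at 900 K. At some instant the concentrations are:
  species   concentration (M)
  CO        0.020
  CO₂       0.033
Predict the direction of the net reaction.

(C is a pure solid — omitted from Qc.)
Qc = [CO]² / [CO₂] = (0.020)² / (0.033) = 0.012
Qc = 0.012 > Kc = 0.0020, so the reverse reaction proceeds.

to the left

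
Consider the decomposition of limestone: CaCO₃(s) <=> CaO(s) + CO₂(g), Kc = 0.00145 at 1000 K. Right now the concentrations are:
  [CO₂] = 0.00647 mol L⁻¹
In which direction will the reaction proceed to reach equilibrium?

toward reactants

(CaCO₃, CaO are pure solids — omitted from Qc.)
Qc = [CO₂] = 0.00647
Qc = 0.00647 > Kc = 0.00145, so the reverse reaction proceeds.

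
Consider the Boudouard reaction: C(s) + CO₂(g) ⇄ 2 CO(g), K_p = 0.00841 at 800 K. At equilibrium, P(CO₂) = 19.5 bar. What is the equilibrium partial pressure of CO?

(C is a pure solid — omitted from K_p.)
At equilibrium, K_p = P(CO)² / P(CO₂) = 0.00841.
(P(CO))² / (19.5) = 0.00841
P(CO)² = 0.164 ⇒ P(CO) = 0.405 bar

P(CO) = 0.405 bar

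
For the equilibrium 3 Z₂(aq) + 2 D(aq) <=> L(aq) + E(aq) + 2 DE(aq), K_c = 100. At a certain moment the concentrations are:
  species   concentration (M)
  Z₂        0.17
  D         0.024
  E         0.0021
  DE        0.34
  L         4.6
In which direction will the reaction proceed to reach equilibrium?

Q_c = [L]·[E]·[DE]² / ([Z₂]³·[D]²) = (4.6)·(0.0021)·(0.34)² / ((0.17)³·(0.024)²) = 390
Q_c = 390 > K_c = 100, so the reverse reaction proceeds.

in the reverse direction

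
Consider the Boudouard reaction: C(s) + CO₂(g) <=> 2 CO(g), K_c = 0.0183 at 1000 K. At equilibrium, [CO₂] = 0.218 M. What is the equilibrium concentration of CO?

[CO] = 0.0632 M

(C is a pure solid — omitted from K_c.)
At equilibrium, K_c = [CO]² / [CO₂] = 0.0183.
([CO])² / (0.218) = 0.0183
[CO]² = 0.00399 ⇒ [CO] = 0.0632 M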